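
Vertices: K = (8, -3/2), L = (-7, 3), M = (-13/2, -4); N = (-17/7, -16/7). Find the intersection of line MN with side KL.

Barycentric coordinates of N with respect to KLM: (2/7, 1/7, 4/7).
On side KL the M-coordinate is zero; dropping N's M-weight 4/7 and renormalizing the remaining 2/7 : 1/7 gives weights 2/3, 1/3 on K, L.
J = (2/3)·(8, -3/2) + (1/3)·(-7, 3) = (3, 0).

(3, 0)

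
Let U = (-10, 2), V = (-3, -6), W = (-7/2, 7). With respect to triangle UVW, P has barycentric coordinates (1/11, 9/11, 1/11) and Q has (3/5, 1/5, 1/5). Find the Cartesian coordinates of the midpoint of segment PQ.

(-302/55, -74/55)

Barycentric coordinates of the midpoint are the average: (19/55, 28/55, 8/55).
Converting: (19/55)·U + (28/55)·V + (8/55)·W = (-302/55, -74/55).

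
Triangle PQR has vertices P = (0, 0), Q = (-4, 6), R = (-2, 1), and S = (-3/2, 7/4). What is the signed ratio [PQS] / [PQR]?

1/4

[PQR] = ½·(0·(6−1) + (-4)·(1−0) + (-2)·(0−6)) = ½·(0 − 4 + 12) = 4.
[PQS] = ½·(0·(6−(7/4)) + (-4)·(7/4−0) + (-3/2)·(0−6)) = ½·(0 − 7 + 9) = 1, so the ratio is 1/4 = 1/4.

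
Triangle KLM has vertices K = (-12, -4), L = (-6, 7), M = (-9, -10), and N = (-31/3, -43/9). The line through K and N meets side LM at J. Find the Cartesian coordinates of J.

Barycentric coordinates of N with respect to KLM: (5/9, 1/9, 1/3).
On side LM the K-coordinate is zero; dropping N's K-weight 5/9 and renormalizing the remaining 1/9 : 1/3 gives weights 1/4, 3/4 on L, M.
J = (1/4)·(-6, 7) + (3/4)·(-9, -10) = (-33/4, -23/4).

(-33/4, -23/4)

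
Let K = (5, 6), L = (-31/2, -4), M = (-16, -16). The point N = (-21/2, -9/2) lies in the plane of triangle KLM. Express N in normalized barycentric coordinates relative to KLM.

Signed area of the reference triangle: [KLM] = ½·(5·(-4−(-16)) + (-31/2)·(-16−6) + (-16)·(6−(-4))) = ½·(60 + 341 − 160) = 241/2.
[NLM] = ½·((-21/2)·(-4−(-16)) + (-31/2)·(-16−(-9/2)) + (-16)·(-9/2−(-4))) = ½·(-126 + 713/4 + 8) = 241/8, so the K-coordinate is (241/8)/(241/2) = 1/4.
[KNM] = ½·(5·(-9/2−(-16)) + (-21/2)·(-16−6) + (-16)·(6−(-9/2))) = ½·(115/2 + 231 − 168) = 241/4, so the L-coordinate is 1/2.
[KLN] = ½·(5·(-4−(-9/2)) + (-31/2)·(-9/2−6) + (-21/2)·(6−(-4))) = ½·(5/2 + 651/4 − 105) = 241/8, so the M-coordinate is 1/4.
Check: 1/4 + 1/2 + 1/4 = 1.

(1/4, 1/2, 1/4)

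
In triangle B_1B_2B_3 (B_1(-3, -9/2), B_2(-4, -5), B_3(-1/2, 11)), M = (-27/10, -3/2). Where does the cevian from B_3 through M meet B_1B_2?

(-13/4, -37/8)

Barycentric coordinates of M with respect to B_1B_2B_3: (3/5, 1/5, 1/5).
On side B_1B_2 the B_3-coordinate is zero; dropping M's B_3-weight 1/5 and renormalizing the remaining 3/5 : 1/5 gives weights 3/4, 1/4 on B_1, B_2.
N = (3/4)·(-3, -9/2) + (1/4)·(-4, -5) = (-13/4, -37/8).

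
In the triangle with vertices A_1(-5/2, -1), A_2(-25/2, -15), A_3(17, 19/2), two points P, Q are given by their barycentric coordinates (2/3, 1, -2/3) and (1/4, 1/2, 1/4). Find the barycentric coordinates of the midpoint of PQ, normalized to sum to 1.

Since both coordinate triples sum to 1, the midpoint's barycentrics are the componentwise average.
(2/3+1/4)/2 = 11/24; similarly 3/4 and -5/24.

(11/24, 3/4, -5/24)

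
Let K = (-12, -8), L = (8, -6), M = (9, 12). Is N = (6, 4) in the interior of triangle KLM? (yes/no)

yes

Barycentric coordinates of N: (23/179, 54/179, 102/179).
The three coordinates are positive, positive, positive; a point is interior exactly when all three are positive.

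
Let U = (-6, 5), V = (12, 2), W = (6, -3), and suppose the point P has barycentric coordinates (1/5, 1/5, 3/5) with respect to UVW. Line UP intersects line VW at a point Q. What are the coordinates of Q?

Line UP meets VW where the U-coordinate vanishes; zeroing P's U-weight and renormalizing leaves V, W-weights 1/5 : 3/5 → (1/4, 3/4).
So Q = (1/4)·V + (3/4)·W = (15/2, -7/4).

(15/2, -7/4)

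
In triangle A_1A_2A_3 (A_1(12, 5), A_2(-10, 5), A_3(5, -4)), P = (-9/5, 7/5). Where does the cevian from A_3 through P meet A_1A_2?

(-19/3, 5)

Barycentric coordinates of P with respect to A_1A_2A_3: (1/10, 1/2, 2/5).
On side A_1A_2 the A_3-coordinate is zero; dropping P's A_3-weight 2/5 and renormalizing the remaining 1/10 : 1/2 gives weights 1/6, 5/6 on A_1, A_2.
Q = (1/6)·(12, 5) + (5/6)·(-10, 5) = (-19/3, 5).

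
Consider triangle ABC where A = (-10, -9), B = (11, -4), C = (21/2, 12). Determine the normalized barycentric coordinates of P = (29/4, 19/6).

Signed area of the reference triangle: [ABC] = ½·((-10)·(-4−12) + 11·(12−(-9)) + (21/2)·(-9−(-4))) = ½·(160 + 231 − 105/2) = 677/4.
[PBC] = ½·((29/4)·(-4−12) + 11·(12−(19/6)) + (21/2)·(19/6−(-4))) = ½·(-116 + 583/6 + 301/4) = 677/24, so the A-coordinate is (677/24)/(677/4) = 1/6.
[APC] = ½·((-10)·(19/6−12) + (29/4)·(12−(-9)) + (21/2)·(-9−(19/6))) = ½·(265/3 + 609/4 − 511/4) = 677/12, so the B-coordinate is 1/3.
[ABP] = ½·((-10)·(-4−(19/6)) + 11·(19/6−(-9)) + (29/4)·(-9−(-4))) = ½·(215/3 + 803/6 − 145/4) = 677/8, so the C-coordinate is 1/2.

(1/6, 1/3, 1/2)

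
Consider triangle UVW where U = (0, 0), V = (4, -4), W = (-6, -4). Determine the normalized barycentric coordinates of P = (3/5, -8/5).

(3/5, 3/10, 1/10)

Signed area of the reference triangle: [UVW] = ½·(0·(-4−(-4)) + 4·(-4−0) + (-6)·(0−(-4))) = ½·(0 − 16 − 24) = -20.
[PVW] = ½·((3/5)·(-4−(-4)) + 4·(-4−(-8/5)) + (-6)·(-8/5−(-4))) = ½·(0 − 48/5 − 72/5) = -12, so the U-coordinate is (-12)/(-20) = 3/5.
[UPW] = ½·(0·(-8/5−(-4)) + (3/5)·(-4−0) + (-6)·(0−(-8/5))) = ½·(0 − 12/5 − 48/5) = -6, so the V-coordinate is 3/10.
[UVP] = ½·(0·(-4−(-8/5)) + 4·(-8/5−0) + (3/5)·(0−(-4))) = ½·(0 − 32/5 + 12/5) = -2, so the W-coordinate is 1/10.
Check: 3/5 + 3/10 + 1/10 = 1.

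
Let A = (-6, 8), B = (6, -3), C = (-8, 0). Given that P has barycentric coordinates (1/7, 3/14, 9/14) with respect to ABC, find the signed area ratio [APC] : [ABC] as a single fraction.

The signed ratio [APC]/[ABC] equals the barycentric coordinate of P at vertex B, which is 3/14.

3/14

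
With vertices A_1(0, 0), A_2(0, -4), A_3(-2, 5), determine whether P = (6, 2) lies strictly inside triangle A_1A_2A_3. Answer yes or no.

no

Barycentric coordinates of P: (33/4, -17/4, -3).
The three coordinates are positive, negative, negative; a point is interior exactly when all three are positive.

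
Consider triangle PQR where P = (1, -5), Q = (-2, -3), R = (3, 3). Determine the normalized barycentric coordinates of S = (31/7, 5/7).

(5/7, -4/7, 6/7)

Signed area of the reference triangle: [PQR] = ½·(1·(-3−3) + (-2)·(3−(-5)) + 3·(-5−(-3))) = ½·(-6 − 16 − 6) = -14.
[SQR] = ½·((31/7)·(-3−3) + (-2)·(3−(5/7)) + 3·(5/7−(-3))) = ½·(-186/7 − 32/7 + 78/7) = -10, so the P-coordinate is (-10)/(-14) = 5/7.
[PSR] = ½·(1·(5/7−3) + (31/7)·(3−(-5)) + 3·(-5−(5/7))) = ½·(-16/7 + 248/7 − 120/7) = 8, so the Q-coordinate is -4/7.
[PQS] = ½·(1·(-3−(5/7)) + (-2)·(5/7−(-5)) + (31/7)·(-5−(-3))) = ½·(-26/7 − 80/7 − 62/7) = -12, so the R-coordinate is 6/7.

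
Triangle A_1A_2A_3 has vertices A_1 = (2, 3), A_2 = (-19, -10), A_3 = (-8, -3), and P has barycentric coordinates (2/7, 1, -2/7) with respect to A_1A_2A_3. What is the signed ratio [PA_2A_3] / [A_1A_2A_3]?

The signed ratio [PA_2A_3]/[A_1A_2A_3] equals the barycentric coordinate of P at vertex A_1, which is 2/7.

2/7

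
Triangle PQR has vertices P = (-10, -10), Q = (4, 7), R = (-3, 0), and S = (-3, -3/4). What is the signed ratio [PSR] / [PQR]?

[PQR] = ½·((-10)·(7−0) + 4·(0−(-10)) + (-3)·(-10−7)) = ½·(-70 + 40 + 51) = 21/2.
[PSR] = ½·((-10)·(-3/4−0) + (-3)·(0−(-10)) + (-3)·(-10−(-3/4))) = ½·(15/2 − 30 + 111/4) = 21/8, so the ratio is (21/8)/(21/2) = 1/4.

1/4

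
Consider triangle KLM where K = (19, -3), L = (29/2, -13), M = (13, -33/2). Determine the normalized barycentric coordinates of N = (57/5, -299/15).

(-3/5, 4/3, 4/15)

Signed area of the reference triangle: [KLM] = ½·(19·(-13−(-33/2)) + (29/2)·(-33/2−(-3)) + 13·(-3−(-13))) = ½·(133/2 − 783/4 + 130) = 3/8.
[NLM] = ½·((57/5)·(-13−(-33/2)) + (29/2)·(-33/2−(-299/15)) + 13·(-299/15−(-13))) = ½·(399/10 + 2987/60 − 1352/15) = -9/40, so the K-coordinate is (-9/40)/(3/8) = -3/5.
[KNM] = ½·(19·(-299/15−(-33/2)) + (57/5)·(-33/2−(-3)) + 13·(-3−(-299/15))) = ½·(-1957/30 − 1539/10 + 3302/15) = 1/2, so the L-coordinate is 4/3.
[KLN] = ½·(19·(-13−(-299/15)) + (29/2)·(-299/15−(-3)) + (57/5)·(-3−(-13))) = ½·(1976/15 − 3683/15 + 114) = 1/10, so the M-coordinate is 4/15.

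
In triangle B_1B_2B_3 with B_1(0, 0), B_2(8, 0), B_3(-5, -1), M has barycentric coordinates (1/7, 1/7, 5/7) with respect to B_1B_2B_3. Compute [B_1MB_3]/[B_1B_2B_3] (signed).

The signed ratio [B_1MB_3]/[B_1B_2B_3] equals the barycentric coordinate of M at vertex B_2, which is 1/7.

1/7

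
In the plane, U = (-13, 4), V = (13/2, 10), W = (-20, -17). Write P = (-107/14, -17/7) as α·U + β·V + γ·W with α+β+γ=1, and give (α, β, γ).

(1/7, 3/7, 3/7)

Signed area of the reference triangle: [UVW] = ½·((-13)·(10−(-17)) + (13/2)·(-17−4) + (-20)·(4−10)) = ½·(-351 − 273/2 + 120) = -735/4.
[PVW] = ½·((-107/14)·(10−(-17)) + (13/2)·(-17−(-17/7)) + (-20)·(-17/7−10)) = ½·(-2889/14 − 663/7 + 1740/7) = -105/4, so the U-coordinate is (-105/4)/(-735/4) = 1/7.
[UPW] = ½·((-13)·(-17/7−(-17)) + (-107/14)·(-17−4) + (-20)·(4−(-17/7))) = ½·(-1326/7 + 321/2 − 900/7) = -315/4, so the V-coordinate is 3/7.
[UVP] = ½·((-13)·(10−(-17/7)) + (13/2)·(-17/7−4) + (-107/14)·(4−10)) = ½·(-1131/7 − 585/14 + 321/7) = -315/4, so the W-coordinate is 3/7.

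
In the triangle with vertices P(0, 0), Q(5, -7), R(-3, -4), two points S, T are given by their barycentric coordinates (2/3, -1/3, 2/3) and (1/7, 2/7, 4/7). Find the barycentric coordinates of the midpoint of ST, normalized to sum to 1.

Since both coordinate triples sum to 1, the midpoint's barycentrics are the componentwise average.
(2/3+1/7)/2 = 17/42; similarly -1/42 and 13/21.

(17/42, -1/42, 13/21)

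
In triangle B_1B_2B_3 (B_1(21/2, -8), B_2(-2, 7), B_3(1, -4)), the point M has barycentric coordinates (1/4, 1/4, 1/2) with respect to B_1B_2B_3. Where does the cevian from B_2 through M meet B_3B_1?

(25/6, -16/3)

Line B_2M meets B_3B_1 where the B_2-coordinate vanishes; zeroing M's B_2-weight and renormalizing leaves B_3, B_1-weights 1/2 : 1/4 → (2/3, 1/3).
So N = (2/3)·B_3 + (1/3)·B_1 = (25/6, -16/3).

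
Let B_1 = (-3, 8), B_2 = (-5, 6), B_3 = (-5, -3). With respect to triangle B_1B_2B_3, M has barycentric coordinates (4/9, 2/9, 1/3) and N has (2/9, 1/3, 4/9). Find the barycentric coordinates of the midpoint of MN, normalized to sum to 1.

Since both coordinate triples sum to 1, the midpoint's barycentrics are the componentwise average.
(4/9+2/9)/2 = 1/3; similarly 5/18 and 7/18.

(1/3, 5/18, 7/18)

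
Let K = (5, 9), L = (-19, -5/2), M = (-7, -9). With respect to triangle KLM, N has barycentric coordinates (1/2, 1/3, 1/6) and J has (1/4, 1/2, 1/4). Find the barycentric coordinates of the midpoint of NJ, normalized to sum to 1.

Since both coordinate triples sum to 1, the midpoint's barycentrics are the componentwise average.
(1/2+1/4)/2 = 3/8; similarly 5/12 and 5/24.

(3/8, 5/12, 5/24)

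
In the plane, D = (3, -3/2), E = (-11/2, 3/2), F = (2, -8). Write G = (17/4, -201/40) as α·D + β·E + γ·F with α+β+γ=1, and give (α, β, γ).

Signed area of the reference triangle: [DEF] = ½·(3·(3/2−(-8)) + (-11/2)·(-8−(-3/2)) + 2·(-3/2−(3/2))) = ½·(57/2 + 143/4 − 6) = 233/8.
[GEF] = ½·((17/4)·(3/2−(-8)) + (-11/2)·(-8−(-201/40)) + 2·(-201/40−(3/2))) = ½·(323/8 + 1309/80 − 261/20) = 699/32, so the D-coordinate is (699/32)/(233/8) = 3/4.
[DGF] = ½·(3·(-201/40−(-8)) + (17/4)·(-8−(-3/2)) + 2·(-3/2−(-201/40))) = ½·(357/40 − 221/8 + 141/20) = -233/40, so the E-coordinate is -1/5.
[DEG] = ½·(3·(3/2−(-201/40)) + (-11/2)·(-201/40−(-3/2)) + (17/4)·(-3/2−(3/2))) = ½·(783/40 + 1551/80 − 51/4) = 2097/160, so the F-coordinate is 9/20.
Check: 3/4 − 1/5 + 9/20 = 1.

(3/4, -1/5, 9/20)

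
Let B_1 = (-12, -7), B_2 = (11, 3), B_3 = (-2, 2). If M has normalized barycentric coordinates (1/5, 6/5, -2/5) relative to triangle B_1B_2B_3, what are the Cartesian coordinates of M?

(58/5, 7/5)

M = (1/5)·B_1 + (6/5)·B_2 + (-2/5)·B_3.
x-coordinate: (1/5)·(-12) + (6/5)·11 + (-2/5)·(-2) = 58/5.
y-coordinate: (1/5)·(-7) + (6/5)·3 + (-2/5)·2 = 7/5.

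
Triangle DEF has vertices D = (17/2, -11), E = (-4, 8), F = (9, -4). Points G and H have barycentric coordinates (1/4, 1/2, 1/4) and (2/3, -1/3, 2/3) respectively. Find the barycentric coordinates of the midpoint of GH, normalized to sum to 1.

Since both coordinate triples sum to 1, the midpoint's barycentrics are the componentwise average.
(1/4+2/3)/2 = 11/24; similarly 1/12 and 11/24.

(11/24, 1/12, 11/24)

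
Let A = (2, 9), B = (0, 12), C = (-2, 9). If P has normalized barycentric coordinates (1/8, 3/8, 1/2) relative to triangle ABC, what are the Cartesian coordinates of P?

P = (1/8)·A + (3/8)·B + (1/2)·C.
x-coordinate: (1/8)·2 + (3/8)·0 + (1/2)·(-2) = -3/4.
y-coordinate: (1/8)·9 + (3/8)·12 + (1/2)·9 = 81/8.

(-3/4, 81/8)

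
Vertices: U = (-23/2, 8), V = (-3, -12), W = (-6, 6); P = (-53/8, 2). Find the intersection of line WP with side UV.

Barycentric coordinates of P with respect to UVW: (1/4, 1/4, 1/2).
On side UV the W-coordinate is zero; dropping P's W-weight 1/2 and renormalizing the remaining 1/4 : 1/4 gives weights 1/2, 1/2 on U, V.
Q = (1/2)·(-23/2, 8) + (1/2)·(-3, -12) = (-29/4, -2).

(-29/4, -2)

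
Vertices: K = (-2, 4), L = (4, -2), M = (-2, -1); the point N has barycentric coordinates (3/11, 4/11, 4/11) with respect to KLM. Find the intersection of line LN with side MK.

(-2, 8/7)

Line LN meets MK where the L-coordinate vanishes; zeroing N's L-weight and renormalizing leaves M, K-weights 4/11 : 3/11 → (4/7, 3/7).
So J = (4/7)·M + (3/7)·K = (-2, 8/7).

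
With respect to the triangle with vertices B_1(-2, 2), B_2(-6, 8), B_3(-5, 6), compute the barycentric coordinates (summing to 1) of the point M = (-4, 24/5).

(2/5, 1/5, 2/5)

Signed area of the reference triangle: [B_1B_2B_3] = ½·((-2)·(8−6) + (-6)·(6−2) + (-5)·(2−8)) = ½·(-4 − 24 + 30) = 1.
[MB_2B_3] = ½·((-4)·(8−6) + (-6)·(6−(24/5)) + (-5)·(24/5−8)) = ½·(-8 − 36/5 + 16) = 2/5, so the B_1-coordinate is (2/5)/1 = 2/5.
[B_1MB_3] = ½·((-2)·(24/5−6) + (-4)·(6−2) + (-5)·(2−(24/5))) = ½·(12/5 − 16 + 14) = 1/5, so the B_2-coordinate is 1/5.
[B_1B_2M] = ½·((-2)·(8−(24/5)) + (-6)·(24/5−2) + (-4)·(2−8)) = ½·(-32/5 − 84/5 + 24) = 2/5, so the B_3-coordinate is 2/5.
Check: 2/5 + 1/5 + 2/5 = 1.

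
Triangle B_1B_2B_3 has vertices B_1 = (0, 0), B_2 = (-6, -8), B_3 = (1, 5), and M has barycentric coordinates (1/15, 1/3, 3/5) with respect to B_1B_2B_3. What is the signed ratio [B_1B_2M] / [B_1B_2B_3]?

The signed ratio [B_1B_2M]/[B_1B_2B_3] equals the barycentric coordinate of M at vertex B_3, which is 3/5.

3/5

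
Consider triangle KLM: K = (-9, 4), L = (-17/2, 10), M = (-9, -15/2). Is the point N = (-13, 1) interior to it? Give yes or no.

no

Barycentric coordinates of N: (297/23, -8, -90/23).
The three coordinates are positive, negative, negative; a point is interior exactly when all three are positive.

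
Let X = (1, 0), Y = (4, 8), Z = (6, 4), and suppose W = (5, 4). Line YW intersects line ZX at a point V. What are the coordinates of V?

Barycentric coordinates of W with respect to XYZ: (1/7, 1/7, 5/7).
On side ZX the Y-coordinate is zero; dropping W's Y-weight 1/7 and renormalizing the remaining 5/7 : 1/7 gives weights 5/6, 1/6 on Z, X.
V = (5/6)·(6, 4) + (1/6)·(1, 0) = (31/6, 10/3).

(31/6, 10/3)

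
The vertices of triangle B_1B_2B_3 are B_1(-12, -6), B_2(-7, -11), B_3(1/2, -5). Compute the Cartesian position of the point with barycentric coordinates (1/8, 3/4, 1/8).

M = (1/8)·B_1 + (3/4)·B_2 + (1/8)·B_3.
x-coordinate: (1/8)·(-12) + (3/4)·(-7) + (1/8)·(1/2) = -107/16.
y-coordinate: (1/8)·(-6) + (3/4)·(-11) + (1/8)·(-5) = -77/8.

(-107/16, -77/8)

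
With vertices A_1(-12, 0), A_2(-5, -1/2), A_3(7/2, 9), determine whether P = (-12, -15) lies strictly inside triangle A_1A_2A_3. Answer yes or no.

no

Barycentric coordinates of P: (-227/283, 930/283, -420/283).
The three coordinates are negative, positive, negative; a point is interior exactly when all three are positive.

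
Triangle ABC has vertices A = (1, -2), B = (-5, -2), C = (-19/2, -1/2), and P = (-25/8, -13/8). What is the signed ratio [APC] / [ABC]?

1/4

[ABC] = ½·(1·(-2−(-1/2)) + (-5)·(-1/2−(-2)) + (-19/2)·(-2−(-2))) = ½·(-3/2 − 15/2 + 0) = -9/2.
[APC] = ½·(1·(-13/8−(-1/2)) + (-25/8)·(-1/2−(-2)) + (-19/2)·(-2−(-13/8))) = ½·(-9/8 − 75/16 + 57/16) = -9/8, so the ratio is (-9/8)/(-9/2) = 1/4.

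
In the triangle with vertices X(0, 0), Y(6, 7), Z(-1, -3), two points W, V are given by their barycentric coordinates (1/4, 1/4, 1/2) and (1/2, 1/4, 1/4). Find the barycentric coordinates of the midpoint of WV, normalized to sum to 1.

Since both coordinate triples sum to 1, the midpoint's barycentrics are the componentwise average.
(1/4+1/2)/2 = 3/8; similarly 1/4 and 3/8.

(3/8, 1/4, 3/8)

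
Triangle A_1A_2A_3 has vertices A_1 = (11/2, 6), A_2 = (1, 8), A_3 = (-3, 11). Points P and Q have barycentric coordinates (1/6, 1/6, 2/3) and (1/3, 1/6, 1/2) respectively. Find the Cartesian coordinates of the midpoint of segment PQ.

Barycentric coordinates of the midpoint are the average: (1/4, 1/6, 7/12).
Converting: (1/4)·A_1 + (1/6)·A_2 + (7/12)·A_3 = (-5/24, 37/4).

(-5/24, 37/4)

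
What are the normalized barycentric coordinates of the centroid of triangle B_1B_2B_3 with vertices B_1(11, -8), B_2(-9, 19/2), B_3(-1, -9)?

The centroid is the average of the vertices, so each weight is 1/3.

(1/3, 1/3, 1/3)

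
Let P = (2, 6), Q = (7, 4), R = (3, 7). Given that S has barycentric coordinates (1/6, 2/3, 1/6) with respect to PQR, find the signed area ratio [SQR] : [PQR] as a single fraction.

1/6

The signed ratio [SQR]/[PQR] equals the barycentric coordinate of S at vertex P, which is 1/6.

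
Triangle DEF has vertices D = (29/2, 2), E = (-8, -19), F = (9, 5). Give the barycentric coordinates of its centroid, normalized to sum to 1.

(1/3, 1/3, 1/3)

The centroid is the average of the vertices, so each weight is 1/3.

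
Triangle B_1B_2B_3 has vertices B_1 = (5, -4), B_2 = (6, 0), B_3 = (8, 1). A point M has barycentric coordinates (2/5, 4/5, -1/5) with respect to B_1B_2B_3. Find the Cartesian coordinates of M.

(26/5, -9/5)

M = (2/5)·B_1 + (4/5)·B_2 + (-1/5)·B_3.
x-coordinate: (2/5)·5 + (4/5)·6 + (-1/5)·8 = 26/5.
y-coordinate: (2/5)·(-4) + (4/5)·0 + (-1/5)·1 = -9/5.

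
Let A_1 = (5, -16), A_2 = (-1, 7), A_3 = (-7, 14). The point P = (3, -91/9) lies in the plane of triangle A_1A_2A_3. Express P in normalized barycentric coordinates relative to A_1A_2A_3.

(7/9, 1/9, 1/9)

Signed area of the reference triangle: [A_1A_2A_3] = ½·(5·(7−14) + (-1)·(14−(-16)) + (-7)·(-16−7)) = ½·(-35 − 30 + 161) = 48.
[PA_2A_3] = ½·(3·(7−14) + (-1)·(14−(-91/9)) + (-7)·(-91/9−7)) = ½·(-21 − 217/9 + 1078/9) = 112/3, so the A_1-coordinate is (112/3)/48 = 7/9.
[A_1PA_3] = ½·(5·(-91/9−14) + 3·(14−(-16)) + (-7)·(-16−(-91/9))) = ½·(-1085/9 + 90 + 371/9) = 16/3, so the A_2-coordinate is 1/9.
[A_1A_2P] = ½·(5·(7−(-91/9)) + (-1)·(-91/9−(-16)) + 3·(-16−7)) = ½·(770/9 − 53/9 − 69) = 16/3, so the A_3-coordinate is 1/9.
Check: 7/9 + 1/9 + 1/9 = 1.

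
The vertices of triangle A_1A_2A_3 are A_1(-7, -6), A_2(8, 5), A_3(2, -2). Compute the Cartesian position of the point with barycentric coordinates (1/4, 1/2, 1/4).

(11/4, 1/2)

P = (1/4)·A_1 + (1/2)·A_2 + (1/4)·A_3.
x-coordinate: (1/4)·(-7) + (1/2)·8 + (1/4)·2 = 11/4.
y-coordinate: (1/4)·(-6) + (1/2)·5 + (1/4)·(-2) = 1/2.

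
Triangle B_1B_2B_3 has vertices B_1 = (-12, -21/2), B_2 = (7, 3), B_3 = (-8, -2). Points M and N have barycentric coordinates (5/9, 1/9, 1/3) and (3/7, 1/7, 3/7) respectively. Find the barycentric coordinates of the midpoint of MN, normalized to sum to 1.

Since both coordinate triples sum to 1, the midpoint's barycentrics are the componentwise average.
(5/9+3/7)/2 = 31/63; similarly 8/63 and 8/21.

(31/63, 8/63, 8/21)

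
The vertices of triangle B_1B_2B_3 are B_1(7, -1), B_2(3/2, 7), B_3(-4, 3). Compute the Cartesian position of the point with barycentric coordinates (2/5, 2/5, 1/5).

M = (2/5)·B_1 + (2/5)·B_2 + (1/5)·B_3.
x-coordinate: (2/5)·7 + (2/5)·(3/2) + (1/5)·(-4) = 13/5.
y-coordinate: (2/5)·(-1) + (2/5)·7 + (1/5)·3 = 3.

(13/5, 3)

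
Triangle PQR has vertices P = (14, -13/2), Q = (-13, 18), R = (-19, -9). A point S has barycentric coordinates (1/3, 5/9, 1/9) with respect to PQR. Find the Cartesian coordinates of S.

S = (1/3)·P + (5/9)·Q + (1/9)·R.
x-coordinate: (1/3)·14 + (5/9)·(-13) + (1/9)·(-19) = -14/3.
y-coordinate: (1/3)·(-13/2) + (5/9)·18 + (1/9)·(-9) = 41/6.

(-14/3, 41/6)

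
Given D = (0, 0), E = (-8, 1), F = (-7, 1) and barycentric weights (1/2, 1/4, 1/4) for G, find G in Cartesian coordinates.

(-15/4, 1/2)

G = (1/2)·D + (1/4)·E + (1/4)·F.
x-coordinate: (1/2)·0 + (1/4)·(-8) + (1/4)·(-7) = -15/4.
y-coordinate: (1/2)·0 + (1/4)·1 + (1/4)·1 = 1/2.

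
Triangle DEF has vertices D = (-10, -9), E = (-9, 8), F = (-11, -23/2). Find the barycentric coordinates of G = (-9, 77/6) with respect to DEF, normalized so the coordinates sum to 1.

(-2/3, 4/3, 1/3)

Signed area of the reference triangle: [DEF] = ½·((-10)·(8−(-23/2)) + (-9)·(-23/2−(-9)) + (-11)·(-9−8)) = ½·(-195 + 45/2 + 187) = 29/4.
[GEF] = ½·((-9)·(8−(-23/2)) + (-9)·(-23/2−(77/6)) + (-11)·(77/6−8)) = ½·(-351/2 + 219 − 319/6) = -29/6, so the D-coordinate is (-29/6)/(29/4) = -2/3.
[DGF] = ½·((-10)·(77/6−(-23/2)) + (-9)·(-23/2−(-9)) + (-11)·(-9−(77/6))) = ½·(-730/3 + 45/2 + 1441/6) = 29/3, so the E-coordinate is 4/3.
[DEG] = ½·((-10)·(8−(77/6)) + (-9)·(77/6−(-9)) + (-9)·(-9−8)) = ½·(145/3 − 393/2 + 153) = 29/12, so the F-coordinate is 1/3.
Check: -2/3 + 4/3 + 1/3 = 1.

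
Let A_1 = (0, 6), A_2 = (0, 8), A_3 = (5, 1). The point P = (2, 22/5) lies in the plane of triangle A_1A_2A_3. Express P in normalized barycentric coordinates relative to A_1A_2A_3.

Signed area of the reference triangle: [A_1A_2A_3] = ½·(0·(8−1) + 0·(1−6) + 5·(6−8)) = ½·(0 + 0 − 10) = -5.
[PA_2A_3] = ½·(2·(8−1) + 0·(1−(22/5)) + 5·(22/5−8)) = ½·(14 + 0 − 18) = -2, so the A_1-coordinate is (-2)/(-5) = 2/5.
[A_1PA_3] = ½·(0·(22/5−1) + 2·(1−6) + 5·(6−(22/5))) = ½·(0 − 10 + 8) = -1, so the A_2-coordinate is 1/5.
[A_1A_2P] = ½·(0·(8−(22/5)) + 0·(22/5−6) + 2·(6−8)) = ½·(0 + 0 − 4) = -2, so the A_3-coordinate is 2/5.
Check: 2/5 + 1/5 + 2/5 = 1.

(2/5, 1/5, 2/5)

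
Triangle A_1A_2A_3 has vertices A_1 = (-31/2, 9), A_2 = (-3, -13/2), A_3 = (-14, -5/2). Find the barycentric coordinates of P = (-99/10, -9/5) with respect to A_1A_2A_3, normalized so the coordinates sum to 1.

(1/5, 2/5, 2/5)

Signed area of the reference triangle: [A_1A_2A_3] = ½·((-31/2)·(-13/2−(-5/2)) + (-3)·(-5/2−9) + (-14)·(9−(-13/2))) = ½·(62 + 69/2 − 217) = -241/4.
[PA_2A_3] = ½·((-99/10)·(-13/2−(-5/2)) + (-3)·(-5/2−(-9/5)) + (-14)·(-9/5−(-13/2))) = ½·(198/5 + 21/10 − 329/5) = -241/20, so the A_1-coordinate is (-241/20)/(-241/4) = 1/5.
[A_1PA_3] = ½·((-31/2)·(-9/5−(-5/2)) + (-99/10)·(-5/2−9) + (-14)·(9−(-9/5))) = ½·(-217/20 + 2277/20 − 756/5) = -241/10, so the A_2-coordinate is 2/5.
[A_1A_2P] = ½·((-31/2)·(-13/2−(-9/5)) + (-3)·(-9/5−9) + (-99/10)·(9−(-13/2))) = ½·(1457/20 + 162/5 − 3069/20) = -241/10, so the A_3-coordinate is 2/5.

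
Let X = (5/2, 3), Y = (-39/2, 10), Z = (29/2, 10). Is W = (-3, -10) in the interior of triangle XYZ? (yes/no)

no

Barycentric coordinates of W: (20/7, -235/476, -649/476).
The three coordinates are positive, negative, negative; a point is interior exactly when all three are positive.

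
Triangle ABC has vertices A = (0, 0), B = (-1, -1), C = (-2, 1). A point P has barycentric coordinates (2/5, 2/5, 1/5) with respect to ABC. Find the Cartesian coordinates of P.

(-4/5, -1/5)

P = (2/5)·A + (2/5)·B + (1/5)·C.
x-coordinate: (2/5)·0 + (2/5)·(-1) + (1/5)·(-2) = -4/5.
y-coordinate: (2/5)·0 + (2/5)·(-1) + (1/5)·1 = -1/5.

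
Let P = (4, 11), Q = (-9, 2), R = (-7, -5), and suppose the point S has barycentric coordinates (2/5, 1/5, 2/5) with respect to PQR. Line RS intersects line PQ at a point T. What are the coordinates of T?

Line RS meets PQ where the R-coordinate vanishes; zeroing S's R-weight and renormalizing leaves P, Q-weights 2/5 : 1/5 → (2/3, 1/3).
So T = (2/3)·P + (1/3)·Q = (-1/3, 8).

(-1/3, 8)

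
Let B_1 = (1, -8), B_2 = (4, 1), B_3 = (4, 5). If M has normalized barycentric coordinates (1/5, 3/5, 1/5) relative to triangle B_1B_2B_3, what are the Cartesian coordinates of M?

M = (1/5)·B_1 + (3/5)·B_2 + (1/5)·B_3.
x-coordinate: (1/5)·1 + (3/5)·4 + (1/5)·4 = 17/5.
y-coordinate: (1/5)·(-8) + (3/5)·1 + (1/5)·5 = 0.

(17/5, 0)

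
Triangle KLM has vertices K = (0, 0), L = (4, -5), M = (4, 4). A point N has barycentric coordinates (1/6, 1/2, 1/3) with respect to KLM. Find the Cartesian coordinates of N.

(10/3, -7/6)

N = (1/6)·K + (1/2)·L + (1/3)·M.
x-coordinate: (1/6)·0 + (1/2)·4 + (1/3)·4 = 10/3.
y-coordinate: (1/6)·0 + (1/2)·(-5) + (1/3)·4 = -7/6.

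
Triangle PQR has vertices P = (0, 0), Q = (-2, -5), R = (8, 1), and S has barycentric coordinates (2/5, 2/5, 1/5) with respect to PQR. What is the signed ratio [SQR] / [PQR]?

2/5

The signed ratio [SQR]/[PQR] equals the barycentric coordinate of S at vertex P, which is 2/5.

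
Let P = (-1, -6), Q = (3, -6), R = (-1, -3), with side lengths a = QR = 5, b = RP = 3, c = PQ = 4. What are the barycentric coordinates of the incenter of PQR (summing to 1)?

(5/12, 1/4, 1/3)

The incenter has barycentric coordinates proportional to the opposite side lengths: (5 : 3 : 4).
Normalizing by 5+3+4 = 12 gives (5/12, 1/4, 1/3).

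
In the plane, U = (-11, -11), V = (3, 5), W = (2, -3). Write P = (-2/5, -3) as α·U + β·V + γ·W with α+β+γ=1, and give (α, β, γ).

(1/5, 1/5, 3/5)

Signed area of the reference triangle: [UVW] = ½·((-11)·(5−(-3)) + 3·(-3−(-11)) + 2·(-11−5)) = ½·(-88 + 24 − 32) = -48.
[PVW] = ½·((-2/5)·(5−(-3)) + 3·(-3−(-3)) + 2·(-3−5)) = ½·(-16/5 + 0 − 16) = -48/5, so the U-coordinate is (-48/5)/(-48) = 1/5.
[UPW] = ½·((-11)·(-3−(-3)) + (-2/5)·(-3−(-11)) + 2·(-11−(-3))) = ½·(0 − 16/5 − 16) = -48/5, so the V-coordinate is 1/5.
[UVP] = ½·((-11)·(5−(-3)) + 3·(-3−(-11)) + (-2/5)·(-11−5)) = ½·(-88 + 24 + 32/5) = -144/5, so the W-coordinate is 3/5.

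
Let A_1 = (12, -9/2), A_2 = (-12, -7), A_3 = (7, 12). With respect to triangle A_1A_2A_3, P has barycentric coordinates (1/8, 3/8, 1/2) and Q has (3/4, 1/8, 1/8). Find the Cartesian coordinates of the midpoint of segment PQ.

Barycentric coordinates of the midpoint are the average: (7/16, 1/4, 5/16).
Converting: (7/16)·A_1 + (1/4)·A_2 + (5/16)·A_3 = (71/16, 1/32).

(71/16, 1/32)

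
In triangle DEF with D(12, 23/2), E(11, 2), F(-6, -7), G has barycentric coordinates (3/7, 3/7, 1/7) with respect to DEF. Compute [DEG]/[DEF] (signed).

1/7

The signed ratio [DEG]/[DEF] equals the barycentric coordinate of G at vertex F, which is 1/7.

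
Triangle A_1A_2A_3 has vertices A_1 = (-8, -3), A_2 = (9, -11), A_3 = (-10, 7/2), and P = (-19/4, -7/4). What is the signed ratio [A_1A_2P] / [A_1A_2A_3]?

[A_1A_2A_3] = ½·((-8)·(-11−(7/2)) + 9·(7/2−(-3)) + (-10)·(-3−(-11))) = ½·(116 + 117/2 − 80) = 189/4.
[A_1A_2P] = ½·((-8)·(-11−(-7/4)) + 9·(-7/4−(-3)) + (-19/4)·(-3−(-11))) = ½·(74 + 45/4 − 38) = 189/8, so the ratio is (189/8)/(189/4) = 1/2.

1/2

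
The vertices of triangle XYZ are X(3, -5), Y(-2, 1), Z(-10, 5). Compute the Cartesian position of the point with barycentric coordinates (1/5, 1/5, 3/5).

(-29/5, 11/5)

W = (1/5)·X + (1/5)·Y + (3/5)·Z.
x-coordinate: (1/5)·3 + (1/5)·(-2) + (3/5)·(-10) = -29/5.
y-coordinate: (1/5)·(-5) + (1/5)·1 + (3/5)·5 = 11/5.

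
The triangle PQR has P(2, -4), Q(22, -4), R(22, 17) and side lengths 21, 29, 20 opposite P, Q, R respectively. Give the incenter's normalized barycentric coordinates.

The incenter has barycentric coordinates proportional to the opposite side lengths: (21 : 29 : 20).
Normalizing by 21+29+20 = 70 gives (3/10, 29/70, 2/7).

(3/10, 29/70, 2/7)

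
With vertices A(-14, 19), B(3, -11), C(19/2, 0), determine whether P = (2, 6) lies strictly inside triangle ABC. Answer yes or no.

yes

Barycentric coordinates of P: (243/764, 3/764, 259/382).
The three coordinates are positive, positive, positive; a point is interior exactly when all three are positive.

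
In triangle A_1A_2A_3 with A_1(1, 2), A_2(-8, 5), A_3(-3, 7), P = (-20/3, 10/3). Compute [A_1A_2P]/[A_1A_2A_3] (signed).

[A_1A_2A_3] = ½·(1·(5−7) + (-8)·(7−2) + (-3)·(2−5)) = ½·(-2 − 40 + 9) = -33/2.
[A_1A_2P] = ½·(1·(5−(10/3)) + (-8)·(10/3−2) + (-20/3)·(2−5)) = ½·(5/3 − 32/3 + 20) = 11/2, so the ratio is (11/2)/(-33/2) = -1/3.

-1/3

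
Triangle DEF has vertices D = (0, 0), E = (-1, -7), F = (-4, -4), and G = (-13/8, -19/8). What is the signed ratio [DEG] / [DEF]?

[DEF] = ½·(0·(-7−(-4)) + (-1)·(-4−0) + (-4)·(0−(-7))) = ½·(0 + 4 − 28) = -12.
[DEG] = ½·(0·(-7−(-19/8)) + (-1)·(-19/8−0) + (-13/8)·(0−(-7))) = ½·(0 + 19/8 − 91/8) = -9/2, so the ratio is (-9/2)/(-12) = 3/8.

3/8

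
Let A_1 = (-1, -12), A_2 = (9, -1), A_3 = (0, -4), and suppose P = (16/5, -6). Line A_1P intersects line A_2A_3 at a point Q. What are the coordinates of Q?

Barycentric coordinates of P with respect to A_1A_2A_3: (2/5, 2/5, 1/5).
On side A_2A_3 the A_1-coordinate is zero; dropping P's A_1-weight 2/5 and renormalizing the remaining 2/5 : 1/5 gives weights 2/3, 1/3 on A_2, A_3.
Q = (2/3)·(9, -1) + (1/3)·(0, -4) = (6, -2).

(6, -2)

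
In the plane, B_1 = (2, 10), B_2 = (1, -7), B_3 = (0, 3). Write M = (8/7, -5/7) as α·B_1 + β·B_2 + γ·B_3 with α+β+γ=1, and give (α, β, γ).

Signed area of the reference triangle: [B_1B_2B_3] = ½·(2·(-7−3) + 1·(3−10) + 0·(10−(-7))) = ½·(-20 − 7 + 0) = -27/2.
[MB_2B_3] = ½·((8/7)·(-7−3) + 1·(3−(-5/7)) + 0·(-5/7−(-7))) = ½·(-80/7 + 26/7 + 0) = -27/7, so the B_1-coordinate is (-27/7)/(-27/2) = 2/7.
[B_1MB_3] = ½·(2·(-5/7−3) + (8/7)·(3−10) + 0·(10−(-5/7))) = ½·(-52/7 − 8 + 0) = -54/7, so the B_2-coordinate is 4/7.
[B_1B_2M] = ½·(2·(-7−(-5/7)) + 1·(-5/7−10) + (8/7)·(10−(-7))) = ½·(-88/7 − 75/7 + 136/7) = -27/14, so the B_3-coordinate is 1/7.
Check: 2/7 + 4/7 + 1/7 = 1.

(2/7, 4/7, 1/7)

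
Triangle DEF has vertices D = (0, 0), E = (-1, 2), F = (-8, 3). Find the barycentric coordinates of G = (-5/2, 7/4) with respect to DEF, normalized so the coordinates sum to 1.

(1/4, 1/2, 1/4)

Signed area of the reference triangle: [DEF] = ½·(0·(2−3) + (-1)·(3−0) + (-8)·(0−2)) = ½·(0 − 3 + 16) = 13/2.
[GEF] = ½·((-5/2)·(2−3) + (-1)·(3−(7/4)) + (-8)·(7/4−2)) = ½·(5/2 − 5/4 + 2) = 13/8, so the D-coordinate is (13/8)/(13/2) = 1/4.
[DGF] = ½·(0·(7/4−3) + (-5/2)·(3−0) + (-8)·(0−(7/4))) = ½·(0 − 15/2 + 14) = 13/4, so the E-coordinate is 1/2.
[DEG] = ½·(0·(2−(7/4)) + (-1)·(7/4−0) + (-5/2)·(0−2)) = ½·(0 − 7/4 + 5) = 13/8, so the F-coordinate is 1/4.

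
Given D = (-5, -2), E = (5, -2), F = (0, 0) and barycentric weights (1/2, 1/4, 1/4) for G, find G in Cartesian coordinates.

(-5/4, -3/2)

G = (1/2)·D + (1/4)·E + (1/4)·F.
x-coordinate: (1/2)·(-5) + (1/4)·5 + (1/4)·0 = -5/4.
y-coordinate: (1/2)·(-2) + (1/4)·(-2) + (1/4)·0 = -3/2.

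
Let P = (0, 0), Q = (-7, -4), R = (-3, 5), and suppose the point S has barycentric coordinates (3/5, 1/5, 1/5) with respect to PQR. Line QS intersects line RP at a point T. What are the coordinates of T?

(-3/4, 5/4)

Line QS meets RP where the Q-coordinate vanishes; zeroing S's Q-weight and renormalizing leaves R, P-weights 1/5 : 3/5 → (1/4, 3/4).
So T = (1/4)·R + (3/4)·P = (-3/4, 5/4).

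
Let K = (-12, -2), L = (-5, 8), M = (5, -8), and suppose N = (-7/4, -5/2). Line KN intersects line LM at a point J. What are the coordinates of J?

Barycentric coordinates of N with respect to KLM: (1/4, 1/4, 1/2).
On side LM the K-coordinate is zero; dropping N's K-weight 1/4 and renormalizing the remaining 1/4 : 1/2 gives weights 1/3, 2/3 on L, M.
J = (1/3)·(-5, 8) + (2/3)·(5, -8) = (5/3, -8/3).

(5/3, -8/3)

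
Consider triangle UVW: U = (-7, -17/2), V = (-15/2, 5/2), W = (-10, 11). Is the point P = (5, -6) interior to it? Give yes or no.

Barycentric coordinates of P: (-340/93, 322/31, -533/93).
The three coordinates are negative, positive, negative; a point is interior exactly when all three are positive.

no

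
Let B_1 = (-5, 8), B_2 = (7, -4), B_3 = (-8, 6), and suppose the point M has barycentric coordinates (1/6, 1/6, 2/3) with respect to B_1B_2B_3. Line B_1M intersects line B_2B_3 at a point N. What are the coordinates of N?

Line B_1M meets B_2B_3 where the B_1-coordinate vanishes; zeroing M's B_1-weight and renormalizing leaves B_2, B_3-weights 1/6 : 2/3 → (1/5, 4/5).
So N = (1/5)·B_2 + (4/5)·B_3 = (-5, 4).

(-5, 4)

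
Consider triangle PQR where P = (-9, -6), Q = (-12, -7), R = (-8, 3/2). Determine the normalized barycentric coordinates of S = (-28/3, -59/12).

Signed area of the reference triangle: [PQR] = ½·((-9)·(-7−(3/2)) + (-12)·(3/2−(-6)) + (-8)·(-6−(-7))) = ½·(153/2 − 90 − 8) = -43/4.
[SQR] = ½·((-28/3)·(-7−(3/2)) + (-12)·(3/2−(-59/12)) + (-8)·(-59/12−(-7))) = ½·(238/3 − 77 − 50/3) = -43/6, so the P-coordinate is (-43/6)/(-43/4) = 2/3.
[PSR] = ½·((-9)·(-59/12−(3/2)) + (-28/3)·(3/2−(-6)) + (-8)·(-6−(-59/12))) = ½·(231/4 − 70 + 26/3) = -43/24, so the Q-coordinate is 1/6.
[PQS] = ½·((-9)·(-7−(-59/12)) + (-12)·(-59/12−(-6)) + (-28/3)·(-6−(-7))) = ½·(75/4 − 13 − 28/3) = -43/24, so the R-coordinate is 1/6.

(2/3, 1/6, 1/6)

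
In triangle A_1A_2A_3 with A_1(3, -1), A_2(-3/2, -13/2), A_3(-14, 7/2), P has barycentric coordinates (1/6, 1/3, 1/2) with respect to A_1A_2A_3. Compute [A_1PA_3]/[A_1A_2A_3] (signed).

The signed ratio [A_1PA_3]/[A_1A_2A_3] equals the barycentric coordinate of P at vertex A_2, which is 1/3.

1/3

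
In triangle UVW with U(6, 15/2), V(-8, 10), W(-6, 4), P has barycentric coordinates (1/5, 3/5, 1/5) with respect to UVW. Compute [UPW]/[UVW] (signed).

3/5

The signed ratio [UPW]/[UVW] equals the barycentric coordinate of P at vertex V, which is 3/5.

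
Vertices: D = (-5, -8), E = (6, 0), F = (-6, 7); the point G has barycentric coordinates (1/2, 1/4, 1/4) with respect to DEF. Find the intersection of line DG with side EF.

Line DG meets EF where the D-coordinate vanishes; zeroing G's D-weight and renormalizing leaves E, F-weights 1/4 : 1/4 → (1/2, 1/2).
So H = (1/2)·E + (1/2)·F = (0, 7/2).

(0, 7/2)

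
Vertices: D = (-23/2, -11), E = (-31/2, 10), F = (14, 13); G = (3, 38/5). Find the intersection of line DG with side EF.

Barycentric coordinates of G with respect to DEF: (1/5, 1/5, 3/5).
On side EF the D-coordinate is zero; dropping G's D-weight 1/5 and renormalizing the remaining 1/5 : 3/5 gives weights 1/4, 3/4 on E, F.
H = (1/4)·(-31/2, 10) + (3/4)·(14, 13) = (53/8, 49/4).

(53/8, 49/4)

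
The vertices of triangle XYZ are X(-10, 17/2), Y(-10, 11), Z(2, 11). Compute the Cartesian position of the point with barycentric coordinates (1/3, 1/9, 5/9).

(-10/3, 61/6)

W = (1/3)·X + (1/9)·Y + (5/9)·Z.
x-coordinate: (1/3)·(-10) + (1/9)·(-10) + (5/9)·2 = -10/3.
y-coordinate: (1/3)·(17/2) + (1/9)·11 + (5/9)·11 = 61/6.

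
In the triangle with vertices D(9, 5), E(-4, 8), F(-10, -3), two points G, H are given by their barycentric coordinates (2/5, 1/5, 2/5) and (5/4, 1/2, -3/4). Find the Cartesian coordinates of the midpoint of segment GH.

Barycentric coordinates of the midpoint are the average: (33/40, 7/20, -7/40).
Converting: (33/40)·D + (7/20)·E + (-7/40)·F = (311/40, 149/20).

(311/40, 149/20)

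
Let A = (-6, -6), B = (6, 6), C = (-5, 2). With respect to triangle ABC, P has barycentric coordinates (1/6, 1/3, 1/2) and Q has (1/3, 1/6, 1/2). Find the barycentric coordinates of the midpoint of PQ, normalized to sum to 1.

(1/4, 1/4, 1/2)

Since both coordinate triples sum to 1, the midpoint's barycentrics are the componentwise average.
(1/6+1/3)/2 = 1/4; similarly 1/4 and 1/2.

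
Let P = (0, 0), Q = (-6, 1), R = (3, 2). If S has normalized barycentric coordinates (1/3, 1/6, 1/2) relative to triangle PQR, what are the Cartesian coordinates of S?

S = (1/3)·P + (1/6)·Q + (1/2)·R.
x-coordinate: (1/3)·0 + (1/6)·(-6) + (1/2)·3 = 1/2.
y-coordinate: (1/3)·0 + (1/6)·1 + (1/2)·2 = 7/6.

(1/2, 7/6)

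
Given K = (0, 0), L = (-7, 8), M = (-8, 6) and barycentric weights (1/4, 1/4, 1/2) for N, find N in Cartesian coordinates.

(-23/4, 5)

N = (1/4)·K + (1/4)·L + (1/2)·M.
x-coordinate: (1/4)·0 + (1/4)·(-7) + (1/2)·(-8) = -23/4.
y-coordinate: (1/4)·0 + (1/4)·8 + (1/2)·6 = 5.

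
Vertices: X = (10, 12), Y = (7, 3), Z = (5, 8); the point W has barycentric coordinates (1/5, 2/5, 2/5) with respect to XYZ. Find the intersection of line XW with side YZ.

Line XW meets YZ where the X-coordinate vanishes; zeroing W's X-weight and renormalizing leaves Y, Z-weights 2/5 : 2/5 → (1/2, 1/2).
So V = (1/2)·Y + (1/2)·Z = (6, 11/2).

(6, 11/2)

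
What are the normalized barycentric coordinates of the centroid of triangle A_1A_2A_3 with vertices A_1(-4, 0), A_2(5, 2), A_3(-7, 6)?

The centroid is the average of the vertices, so each weight is 1/3.

(1/3, 1/3, 1/3)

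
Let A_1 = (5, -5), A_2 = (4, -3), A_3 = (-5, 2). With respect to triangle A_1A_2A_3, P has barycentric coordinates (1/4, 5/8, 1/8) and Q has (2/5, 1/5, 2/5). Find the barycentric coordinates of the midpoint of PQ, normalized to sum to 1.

(13/40, 33/80, 21/80)

Since both coordinate triples sum to 1, the midpoint's barycentrics are the componentwise average.
(1/4+2/5)/2 = 13/40; similarly 33/80 and 21/80.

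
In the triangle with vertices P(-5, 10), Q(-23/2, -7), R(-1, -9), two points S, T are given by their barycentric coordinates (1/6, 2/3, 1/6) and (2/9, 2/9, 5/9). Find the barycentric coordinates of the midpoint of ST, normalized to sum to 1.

Since both coordinate triples sum to 1, the midpoint's barycentrics are the componentwise average.
(1/6+2/9)/2 = 7/36; similarly 4/9 and 13/36.

(7/36, 4/9, 13/36)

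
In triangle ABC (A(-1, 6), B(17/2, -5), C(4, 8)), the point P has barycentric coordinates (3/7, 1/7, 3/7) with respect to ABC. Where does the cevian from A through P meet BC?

(41/8, 19/4)

Line AP meets BC where the A-coordinate vanishes; zeroing P's A-weight and renormalizing leaves B, C-weights 1/7 : 3/7 → (1/4, 3/4).
So Q = (1/4)·B + (3/4)·C = (41/8, 19/4).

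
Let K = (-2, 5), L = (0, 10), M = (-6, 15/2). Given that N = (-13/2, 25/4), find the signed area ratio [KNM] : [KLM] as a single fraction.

-1/4

[KLM] = ½·((-2)·(10−(15/2)) + 0·(15/2−5) + (-6)·(5−10)) = ½·(-5 + 0 + 30) = 25/2.
[KNM] = ½·((-2)·(25/4−(15/2)) + (-13/2)·(15/2−5) + (-6)·(5−(25/4))) = ½·(5/2 − 65/4 + 15/2) = -25/8, so the ratio is (-25/8)/(25/2) = -1/4.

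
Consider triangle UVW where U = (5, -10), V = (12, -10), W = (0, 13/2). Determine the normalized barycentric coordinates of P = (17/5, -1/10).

Signed area of the reference triangle: [UVW] = ½·(5·(-10−(13/2)) + 12·(13/2−(-10)) + 0·(-10−(-10))) = ½·(-165/2 + 198 + 0) = 231/4.
[PVW] = ½·((17/5)·(-10−(13/2)) + 12·(13/2−(-1/10)) + 0·(-1/10−(-10))) = ½·(-561/10 + 396/5 + 0) = 231/20, so the U-coordinate is (231/20)/(231/4) = 1/5.
[UPW] = ½·(5·(-1/10−(13/2)) + (17/5)·(13/2−(-10)) + 0·(-10−(-1/10))) = ½·(-33 + 561/10 + 0) = 231/20, so the V-coordinate is 1/5.
[UVP] = ½·(5·(-10−(-1/10)) + 12·(-1/10−(-10)) + (17/5)·(-10−(-10))) = ½·(-99/2 + 594/5 + 0) = 693/20, so the W-coordinate is 3/5.
Check: 1/5 + 1/5 + 3/5 = 1.

(1/5, 1/5, 3/5)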